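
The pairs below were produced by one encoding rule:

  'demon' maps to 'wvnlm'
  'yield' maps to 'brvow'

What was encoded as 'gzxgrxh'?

Each pair mirrors across the alphabet (d↔w, e↔v, m↔n): positions sum to 25. Letters are reflected about the middle of the alphabet (position → 25−position): Atbash.
Decoding gzxgrxh: g↔t, z↔a, x↔c, g↔t, r↔i, x↔c, h↔s.

tactics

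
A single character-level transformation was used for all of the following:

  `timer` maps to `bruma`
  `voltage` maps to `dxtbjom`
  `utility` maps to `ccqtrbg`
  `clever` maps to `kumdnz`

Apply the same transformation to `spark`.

Shifts by position in timer: pos 0: t→b (+8), pos 1: i→r (+9), pos 2: m→u (+8), pos 3: e→m (+8), pos 4: r→a (+9) — repeating every 3. The shifts repeat in a cycle of length 3: positions 0,1,… shift by +8, +9, +8, then the pattern repeats.
On spark: s+8=a, p+9=y, a+8=i, r+8=z, k+9=t.

ayizt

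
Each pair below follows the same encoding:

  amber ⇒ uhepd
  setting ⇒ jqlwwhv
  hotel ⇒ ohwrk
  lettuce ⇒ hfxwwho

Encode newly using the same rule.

The output letters match the input read backwards, each shifted +3: amber reversed is rebma. The word is reversed, then every letter is shifted forward by 3.
For newly: reverse → ylwen; then shift: y+3=b, l+3=o, w+3=z, e+3=h, n+3=q.

bozhq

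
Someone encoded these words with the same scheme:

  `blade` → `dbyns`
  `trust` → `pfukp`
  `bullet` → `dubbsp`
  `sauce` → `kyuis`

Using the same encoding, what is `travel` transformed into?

pfyzsb

Each letter's alphabet position (a=0..z=25) is mapped through 5·x+24 mod 26 — an affine cipher.
On travel: t(19)→5·19+24≡15=p; r(17)→5·17+24≡5=f; a(0)→5·0+24≡24=y; v(21)→5·21+24≡25=z; e(4)→5·4+24≡18=s; l(11)→5·11+24≡1=b (all mod 26).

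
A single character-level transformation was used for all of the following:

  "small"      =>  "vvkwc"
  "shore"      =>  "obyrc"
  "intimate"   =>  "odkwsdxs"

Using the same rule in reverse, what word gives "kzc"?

spa

The output letters match the input read backwards, each shifted +10: small reversed is llams. Read the word backwards and shift each letter +10.
Decoding kzc: shift back: k−10=a, z−10=p, c−10=s → aps; then reverse → spa.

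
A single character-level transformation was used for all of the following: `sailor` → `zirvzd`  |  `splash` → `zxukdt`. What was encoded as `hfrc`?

In sailor: s→z is +7, a→i is +8, i→r is +9, l→v is +10 — the shift increases by 1 each position. Each letter shifts forward by (position + 7), i.e. 7, 8, 9, … — the shift grows by one for each successive letter.
Decoding hfrc: h−7=a, f−8=x, r−9=i, c−10=s.

axis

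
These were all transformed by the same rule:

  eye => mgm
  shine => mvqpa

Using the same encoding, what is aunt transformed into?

bvci

The output letters match the input read backwards, each shifted +8: eye reversed is eye. The word is reversed, then every letter is shifted forward by 8.
On aunt: reverse → tnua; then shift: t+8=b, n+8=v, u+8=c, a+8=i.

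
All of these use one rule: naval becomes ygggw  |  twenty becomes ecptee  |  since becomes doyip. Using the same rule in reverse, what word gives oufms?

Shifts by position in naval: pos 0: n→y (+11), pos 1: a→g (+6), pos 2: v→g (+11), pos 3: a→g (+6) — repeating every 2. It's a Vigenère-style cipher with numeric key [11,6]: position i shifts by key[i mod 2].
Reversing it on oufms: o−11=d, u−6=o, f−11=u, m−6=g, s−11=h.

dough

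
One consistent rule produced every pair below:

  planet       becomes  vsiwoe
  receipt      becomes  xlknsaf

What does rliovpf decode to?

Letter i (0-indexed) is shifted by i+6, so successive shifts are 6, 7, 8, ….
Decoding rliovpf: r−6=l, l−7=e, i−8=a, o−9=f, v−10=l, p−11=e, f−12=t.

leaflet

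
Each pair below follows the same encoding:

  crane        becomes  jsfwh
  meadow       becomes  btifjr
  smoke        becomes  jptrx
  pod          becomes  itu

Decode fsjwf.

arena

The output letters match the input read backwards, each shifted +5: crane reversed is enarc. Read the word backwards and shift each letter +5.
Undoing it on fsjwf: shift back: f−5=a, s−5=n, j−5=e, w−5=r, f−5=a → anera; then reverse → arena.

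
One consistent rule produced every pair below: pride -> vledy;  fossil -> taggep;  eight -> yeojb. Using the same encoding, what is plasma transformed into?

vpsgks

Treating letters as 0–25, the rule is x ↦ 21x + 18 (mod 26).
For plasma: p(15)→21·15+18≡21=v; l(11)→21·11+18≡15=p; a(0)→21·0+18≡18=s; s(18)→21·18+18≡6=g; m(12)→21·12+18≡10=k; a(0)→21·0+18≡18=s (all mod 26).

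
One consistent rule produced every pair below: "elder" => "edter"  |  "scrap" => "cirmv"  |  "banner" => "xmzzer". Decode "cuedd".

swell

Each letter's alphabet position (a=0..z=25) is mapped through 11·x+12 mod 26 — an affine cipher.
Reversing it on cuedd: c(2)→19·(2−12)≡18=s; u(20)→19·(20−12)≡22=w; e(4)→19·(4−12)≡4=e; d(3)→19·(3−12)≡11=l; d(3)→19·(3−12)≡11=l (all mod 26).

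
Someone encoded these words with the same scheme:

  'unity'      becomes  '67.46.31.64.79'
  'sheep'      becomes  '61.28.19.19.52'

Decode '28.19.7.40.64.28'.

With a=1..z=26, the number is 3·pos + 4.
Reversing it on 28.19.7.40.64.28: 28→(28−4)÷3=8=h, 19→(19−4)÷3=5=e, 7→(7−4)÷3=1=a, 40→(40−4)÷3=12=l, 64→(64−4)÷3=20=t, 28→(28−4)÷3=8=h.

health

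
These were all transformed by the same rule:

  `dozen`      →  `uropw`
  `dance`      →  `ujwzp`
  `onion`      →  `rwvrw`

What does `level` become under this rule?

d(3)→u(20) and o(14)→r(17) fit y≡21x+9 (mod 26); the inverse of 21 mod 26 is 5. Treating letters as 0–25, the rule is x ↦ 21x + 9 (mod 26).
On level: l(11)→21·11+9≡6=g; e(4)→21·4+9≡15=p; v(21)→21·21+9≡8=i; e(4)→21·4+9≡15=p; l(11)→21·11+9≡6=g (all mod 26).

gpipg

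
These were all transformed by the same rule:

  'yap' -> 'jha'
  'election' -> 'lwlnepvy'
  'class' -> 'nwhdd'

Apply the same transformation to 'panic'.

ahypn

The shift depends on letter class: consonant y→j is +11, but vowel a→h is +7. The rule splits by letter class: vowels +7, consonants +11.
For panic: p(cons)+11=a, a(vowel)+7=h, n(cons)+11=y, i(vowel)+7=p, c(cons)+11=n.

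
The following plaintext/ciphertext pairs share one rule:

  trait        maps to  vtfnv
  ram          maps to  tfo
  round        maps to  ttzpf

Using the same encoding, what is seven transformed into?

The shift depends on letter class: consonant t→v is +2, but vowel a→f is +5. Two shifts are in play — +5 for a/e/i/o/u, +2 for every other letter.
Applying it to seven: s(cons)+2=u, e(vowel)+5=j, v(cons)+2=x, e(vowel)+5=j, n(cons)+2=p.

ujxjp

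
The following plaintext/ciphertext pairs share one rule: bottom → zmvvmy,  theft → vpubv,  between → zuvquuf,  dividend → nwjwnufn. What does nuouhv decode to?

desert

b(1)→z(25) and o(14)→m(12) fit y≡7x+18 (mod 26); the inverse of 7 mod 26 is 15. Each letter's alphabet position (a=0..z=25) is mapped through 7·x+18 mod 26 — an affine cipher.
Undoing it on nuouhv: n(13)→15·(13−18)≡3=d; u(20)→15·(20−18)≡4=e; o(14)→15·(14−18)≡18=s; u(20)→15·(20−18)≡4=e; h(7)→15·(7−18)≡17=r; v(21)→15·(21−18)≡19=t (all mod 26).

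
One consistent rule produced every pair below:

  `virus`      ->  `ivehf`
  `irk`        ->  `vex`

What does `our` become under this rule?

bhe

Compare letters: v→i is +13, i→v is +13, r→e is +13 — a constant shift. Every letter moves 13 places later in the alphabet, wrapping around z→a.
On our: o+13=b, u+13=h, r+13=e.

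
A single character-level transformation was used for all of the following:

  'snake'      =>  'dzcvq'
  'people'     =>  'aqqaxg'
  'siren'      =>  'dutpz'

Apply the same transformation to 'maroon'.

xmtzap

Shifts by position in snake: pos 0: s→d (+11), pos 1: n→z (+12), pos 2: a→c (+2), pos 3: k→v (+11), pos 4: e→q (+12) — repeating every 3. A repeating key of period 3 is used — shifts +11, +12, +2 over and over.
On maroon: m+11=x, a+12=m, r+2=t, o+11=z, o+12=a, n+2=p.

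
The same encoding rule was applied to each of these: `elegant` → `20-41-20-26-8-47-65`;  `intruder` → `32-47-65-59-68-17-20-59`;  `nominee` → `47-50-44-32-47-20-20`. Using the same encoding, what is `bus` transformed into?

e(#5)→20 and l(#12)→41: differences scale by 3, so n = 3·pos + 5. Each letter becomes 3×(its alphabet position, a=1..z=26) + 5.
For bus: b=2→11, u=21→68, s=19→62.

11-68-62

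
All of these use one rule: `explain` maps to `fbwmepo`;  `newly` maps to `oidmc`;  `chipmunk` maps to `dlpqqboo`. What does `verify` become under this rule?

Shifts by position in explain: pos 0: e→f (+1), pos 1: x→b (+4), pos 2: p→w (+7), pos 3: l→m (+1), pos 4: a→e (+4), pos 5: i→p (+7) — repeating every 3. The shifts repeat in a cycle of length 3: positions 0,1,… shift by +1, +4, +7, then the pattern repeats.
On verify: v+1=w, e+4=i, r+7=y, i+1=j, f+4=j, y+7=f.

wiyjjf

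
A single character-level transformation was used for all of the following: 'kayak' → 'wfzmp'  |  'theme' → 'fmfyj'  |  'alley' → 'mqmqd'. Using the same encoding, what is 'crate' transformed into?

owbfj

It's a Vigenère-style cipher with numeric key [12,5,1]: position i shifts by key[i mod 3].
For crate: c+12=o, r+5=w, a+1=b, t+12=f, e+5=j.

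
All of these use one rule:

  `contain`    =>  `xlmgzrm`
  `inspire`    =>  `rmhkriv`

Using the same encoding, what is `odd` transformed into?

Each letter is replaced by its mirror in the alphabet: a↔z, b↔y, c↔x, and so on (the Atbash cipher).
For odd: o↔l, d↔w, d↔w.

lww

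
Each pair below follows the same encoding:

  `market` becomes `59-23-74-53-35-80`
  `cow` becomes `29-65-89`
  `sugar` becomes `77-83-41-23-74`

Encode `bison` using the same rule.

m(#13)→59 and a(#1)→23: differences scale by 3, so n = 3·pos + 20. Each letter becomes 3×(its alphabet position, a=1..z=26) + 20.
Applying it to bison: b=2→26, i=9→47, s=19→77, o=15→65, n=14→62.

26-47-77-65-62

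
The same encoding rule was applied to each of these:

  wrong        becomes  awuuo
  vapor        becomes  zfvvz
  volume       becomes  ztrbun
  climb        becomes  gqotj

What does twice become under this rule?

In wrong: w→a is +4, r→w is +5, o→u is +6, n→u is +7 — the shift increases by 1 each position. Each letter shifts forward by (position + 4), i.e. 4, 5, 6, … — the shift grows by one for each successive letter.
On twice: t+4=x, w+5=b, i+6=o, c+7=j, e+8=m.

xbojm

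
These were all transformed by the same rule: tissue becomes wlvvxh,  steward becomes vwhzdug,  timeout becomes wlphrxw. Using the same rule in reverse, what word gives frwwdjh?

cottage

This is a Caesar cipher with shift 3.
Undoing it on frwwdjh: f−3=c, r−3=o, w−3=t, w−3=t, d−3=a, j−3=g, h−3=e.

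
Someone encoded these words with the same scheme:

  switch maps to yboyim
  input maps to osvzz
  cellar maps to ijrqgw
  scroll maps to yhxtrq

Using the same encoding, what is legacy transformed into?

rjmfid

Shifts by position in switch: pos 0: s→y (+6), pos 1: w→b (+5), pos 2: i→o (+6), pos 3: t→y (+5) — repeating every 2. It's a Vigenère-style cipher with numeric key [6,5]: position i shifts by key[i mod 2].
Applying it to legacy: l+6=r, e+5=j, g+6=m, a+5=f, c+6=i, y+5=d.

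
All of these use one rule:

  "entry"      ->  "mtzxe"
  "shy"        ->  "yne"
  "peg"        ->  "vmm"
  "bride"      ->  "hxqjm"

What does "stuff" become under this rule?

The shift depends on letter class: consonant n→t is +6, but vowel e→m is +8. Two shifts are in play — +8 for a/e/i/o/u, +6 for every other letter.
For stuff: s(cons)+6=y, t(cons)+6=z, u(vowel)+8=c, f(cons)+6=l, f(cons)+6=l.

yzcll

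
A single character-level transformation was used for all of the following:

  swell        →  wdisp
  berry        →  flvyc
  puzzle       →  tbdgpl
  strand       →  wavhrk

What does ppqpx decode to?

Shifts by position in swell: pos 0: s→w (+4), pos 1: w→d (+7), pos 2: e→i (+4), pos 3: l→s (+7) — repeating every 2. It's a Vigenère-style cipher with numeric key [4,7]: position i shifts by key[i mod 2].
Decoding ppqpx: p−4=l, p−7=i, q−4=m, p−7=i, x−4=t.

limit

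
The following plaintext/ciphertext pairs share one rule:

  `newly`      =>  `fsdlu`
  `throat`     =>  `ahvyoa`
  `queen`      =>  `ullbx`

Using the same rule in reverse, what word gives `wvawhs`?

The output letters match the input read backwards, each shifted +7: newly reversed is ylwen. Two steps: reverse the string, then apply a Caesar shift of +7.
Undoing it on wvawhs: shift back: w−7=p, v−7=o, a−7=t, w−7=p, h−7=a, s−7=l → potpal; then reverse → laptop.

laptop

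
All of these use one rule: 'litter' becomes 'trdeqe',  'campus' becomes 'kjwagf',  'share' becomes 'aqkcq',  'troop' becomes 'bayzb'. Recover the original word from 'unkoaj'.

In litter: l→t is +8, i→r is +9, t→d is +10, t→e is +11 — the shift increases by 1 each position. Each letter shifts forward by (position + 8), i.e. 8, 9, 10, … — the shift grows by one for each successive letter.
Undoing it on unkoaj: u−8=m, n−9=e, k−10=a, o−11=d, a−12=o, j−13=w.

meadow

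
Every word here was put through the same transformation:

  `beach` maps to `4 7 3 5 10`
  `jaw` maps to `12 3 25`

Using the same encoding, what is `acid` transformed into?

b is letter #2 and maps to 4: an offset of 2. Letters become their 1-based position plus 2 (so a→3, b→4, …).
Applying it to acid: a=1→3, c=3→5, i=9→11, d=4→6.

3 5 11 6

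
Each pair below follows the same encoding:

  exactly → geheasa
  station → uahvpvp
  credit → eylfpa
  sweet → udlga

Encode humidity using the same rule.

Shifts by position in exactly: pos 0: e→g (+2), pos 1: x→e (+7), pos 2: a→h (+7), pos 3: c→e (+2), pos 4: t→a (+7), pos 5: l→s (+7) — repeating every 3. A repeating key of period 3 is used — shifts +2, +7, +7 over and over.
On humidity: h+2=j, u+7=b, m+7=t, i+2=k, d+7=k, i+7=p, t+2=v, y+7=f.

jbtkkpvf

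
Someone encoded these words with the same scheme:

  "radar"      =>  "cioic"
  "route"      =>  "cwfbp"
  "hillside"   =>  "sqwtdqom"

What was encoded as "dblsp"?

stake

Shifts by position in radar: pos 0: r→c (+11), pos 1: a→i (+8), pos 2: d→o (+11), pos 3: a→i (+8) — repeating every 2. The shifts repeat in a cycle of length 2: positions 0,1,… shift by +11, +8, then the pattern repeats.
Decoding dblsp: d−11=s, b−8=t, l−11=a, s−8=k, p−11=e.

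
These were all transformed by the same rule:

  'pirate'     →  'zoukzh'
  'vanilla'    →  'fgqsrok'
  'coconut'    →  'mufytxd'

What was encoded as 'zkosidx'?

Shifts by position in pirate: pos 0: p→z (+10), pos 1: i→o (+6), pos 2: r→u (+3), pos 3: a→k (+10), pos 4: t→z (+6), pos 5: e→h (+3) — repeating every 3. A repeating key of period 3 is used — shifts +10, +6, +3 over and over.
Undoing it on zkosidx: z−10=p, k−6=e, o−3=l, s−10=i, i−6=c, d−3=a, x−10=n.

pelican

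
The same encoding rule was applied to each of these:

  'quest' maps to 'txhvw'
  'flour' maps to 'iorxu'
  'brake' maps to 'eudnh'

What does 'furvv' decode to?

cross

Compare letters: q→t is +3, u→x is +3, e→h is +3 — a constant shift. This is a Caesar cipher with shift 3.
Reversing it on furvv: f−3=c, u−3=r, r−3=o, v−3=s, v−3=s.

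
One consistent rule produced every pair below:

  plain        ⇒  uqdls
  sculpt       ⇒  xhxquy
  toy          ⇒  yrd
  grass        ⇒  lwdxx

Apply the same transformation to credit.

The shift depends on letter class: consonant p→u is +5, but vowel a→d is +3. The rule splits by letter class: vowels +3, consonants +5.
On credit: c(cons)+5=h, r(cons)+5=w, e(vowel)+3=h, d(cons)+5=i, i(vowel)+3=l, t(cons)+5=y.

hwhily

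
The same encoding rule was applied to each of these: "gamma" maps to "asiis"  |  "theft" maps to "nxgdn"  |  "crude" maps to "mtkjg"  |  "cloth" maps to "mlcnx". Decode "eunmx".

This is an affine cipher: with a=0,…,z=25, each position x becomes (23x+18) mod 26.
Undoing it on eunmx: e(4)→17·(4−18)≡22=w; u(20)→17·(20−18)≡8=i; n(13)→17·(13−18)≡19=t; m(12)→17·(12−18)≡2=c; x(23)→17·(23−18)≡7=h (all mod 26).

witch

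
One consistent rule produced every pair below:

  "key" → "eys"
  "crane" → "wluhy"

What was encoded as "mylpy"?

serve

Every letter moves 20 places later in the alphabet, wrapping around z→a.
Reversing it on mylpy: m−20=s, y−20=e, l−20=r, p−20=v, y−20=e.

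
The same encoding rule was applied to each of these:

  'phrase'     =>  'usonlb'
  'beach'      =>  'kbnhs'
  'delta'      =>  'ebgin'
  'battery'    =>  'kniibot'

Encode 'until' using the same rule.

p(15)→u(20) and h(7)→s(18) fit y≡23x+13 (mod 26); the inverse of 23 mod 26 is 17. This is an affine cipher: with a=0,…,z=25, each position x becomes (23x+13) mod 26.
Applying it to until: u(20)→23·20+13≡5=f; n(13)→23·13+13≡0=a; t(19)→23·19+13≡8=i; i(8)→23·8+13≡15=p; l(11)→23·11+13≡6=g (all mod 26).

faipg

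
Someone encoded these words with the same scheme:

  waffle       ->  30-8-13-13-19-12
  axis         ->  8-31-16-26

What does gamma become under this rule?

w is letter #23 and maps to 30: an offset of 7. Each letter is replaced by its alphabet position (a=1..z=26) + 7.
Applying it to gamma: g=7→14, a=1→8, m=13→20, m=13→20, a=1→8.

14-8-20-20-8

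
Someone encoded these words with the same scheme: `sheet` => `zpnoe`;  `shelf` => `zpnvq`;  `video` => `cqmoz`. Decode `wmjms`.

peach

In sheet: s→z is +7, h→p is +8, e→n is +9, e→o is +10 — the shift increases by 1 each position. The shift increases by 1 at each position, starting from +7: 7, 8, 9, ….
Undoing it on wmjms: w−7=p, m−8=e, j−9=a, m−10=c, s−11=h.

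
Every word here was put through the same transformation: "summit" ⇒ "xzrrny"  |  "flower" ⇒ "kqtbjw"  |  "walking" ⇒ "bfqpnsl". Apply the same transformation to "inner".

Compare letters: s→x is +5, u→z is +5, m→r is +5 — a constant shift. It's a constant shift of +5 (ROT5).
On inner: i+5=n, n+5=s, n+5=s, e+5=j, r+5=w.

nssjw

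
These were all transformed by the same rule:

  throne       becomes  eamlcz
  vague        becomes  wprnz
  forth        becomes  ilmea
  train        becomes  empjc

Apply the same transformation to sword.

vflmq

Each letter's alphabet position (a=0..z=25) is mapped through 9·x+15 mod 26 — an affine cipher.
For sword: s(18)→9·18+15≡21=v; w(22)→9·22+15≡5=f; o(14)→9·14+15≡11=l; r(17)→9·17+15≡12=m; d(3)→9·3+15≡16=q (all mod 26).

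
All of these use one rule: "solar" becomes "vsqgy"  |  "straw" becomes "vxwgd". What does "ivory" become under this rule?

lztxf

In solar: s→v is +3, o→s is +4, l→q is +5, a→g is +6 — the shift increases by 1 each position. Letter i (0-indexed) is shifted by i+3, so successive shifts are 3, 4, 5, ….
On ivory: i+3=l, v+4=z, o+5=t, r+6=x, y+7=f.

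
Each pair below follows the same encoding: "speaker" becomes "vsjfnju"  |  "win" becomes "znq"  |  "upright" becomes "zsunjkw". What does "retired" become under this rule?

Two shifts are in play — +5 for a/e/i/o/u, +3 for every other letter.
For retired: r(cons)+3=u, e(vowel)+5=j, t(cons)+3=w, i(vowel)+5=n, r(cons)+3=u, e(vowel)+5=j, d(cons)+3=g.

ujwnujg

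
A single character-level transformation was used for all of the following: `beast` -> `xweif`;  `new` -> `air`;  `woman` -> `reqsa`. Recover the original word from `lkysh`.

Read the word backwards and shift each letter +4.
Undoing it on lkysh: shift back: l−4=h, k−4=g, y−4=u, s−4=o, h−4=d → hguod; then reverse → dough.

dough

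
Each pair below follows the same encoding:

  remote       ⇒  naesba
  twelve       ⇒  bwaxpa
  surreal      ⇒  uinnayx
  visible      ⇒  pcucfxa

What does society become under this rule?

usmcabk

Each letter's alphabet position (a=0..z=25) is mapped through 7·x+24 mod 26 — an affine cipher.
Applying it to society: s(18)→7·18+24≡20=u; o(14)→7·14+24≡18=s; c(2)→7·2+24≡12=m; i(8)→7·8+24≡2=c; e(4)→7·4+24≡0=a; t(19)→7·19+24≡1=b; y(24)→7·24+24≡10=k (all mod 26).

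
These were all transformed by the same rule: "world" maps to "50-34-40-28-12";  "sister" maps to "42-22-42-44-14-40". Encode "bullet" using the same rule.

w(#23)→50 and o(#15)→34: differences scale by 2, so n = 2·pos + 4. The formula is n = 2×(alphabet index, a=1) + 4.
Applying it to bullet: b=2→8, u=21→46, l=12→28, l=12→28, e=5→14, t=20→44.

8-46-28-28-14-44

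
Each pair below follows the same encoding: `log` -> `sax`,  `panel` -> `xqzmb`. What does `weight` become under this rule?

ftsuqi

The output letters match the input read backwards, each shifted +12: log reversed is gol. The word is reversed, then every letter is shifted forward by 12.
On weight: reverse → thgiew; then shift: t+12=f, h+12=t, g+12=s, i+12=u, e+12=q, w+12=i.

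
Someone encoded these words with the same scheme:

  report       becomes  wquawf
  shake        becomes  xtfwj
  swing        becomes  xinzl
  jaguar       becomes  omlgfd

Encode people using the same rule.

The shifts repeat in a cycle of length 2: positions 0,1,… shift by +5, +12, then the pattern repeats.
For people: p+5=u, e+12=q, o+5=t, p+12=b, l+5=q, e+12=q.

uqtbqq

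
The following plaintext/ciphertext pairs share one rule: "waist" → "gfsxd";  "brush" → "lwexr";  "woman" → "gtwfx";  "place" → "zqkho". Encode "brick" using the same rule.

lwshu

Shifts by position in waist: pos 0: w→g (+10), pos 1: a→f (+5), pos 2: i→s (+10), pos 3: s→x (+5) — repeating every 2. A repeating key of period 2 is used — shifts +10, +5 over and over.
For brick: b+10=l, r+5=w, i+10=s, c+5=h, k+10=u.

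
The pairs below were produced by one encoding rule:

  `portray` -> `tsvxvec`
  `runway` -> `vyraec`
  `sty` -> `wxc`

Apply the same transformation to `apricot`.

etvmgsx

Compare letters: p→t is +4, o→s is +4, r→v is +4 — a constant shift. This is a Caesar cipher with shift 4.
Applying it to apricot: a+4=e, p+4=t, r+4=v, i+4=m, c+4=g, o+4=s, t+4=x.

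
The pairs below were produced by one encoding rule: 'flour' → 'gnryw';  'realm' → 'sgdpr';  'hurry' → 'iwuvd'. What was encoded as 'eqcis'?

Each letter shifts forward by (position + 1), i.e. 1, 2, 3, … — the shift grows by one for each successive letter.
Undoing it on eqcis: e−1=d, q−2=o, c−3=z, i−4=e, s−5=n.

dozen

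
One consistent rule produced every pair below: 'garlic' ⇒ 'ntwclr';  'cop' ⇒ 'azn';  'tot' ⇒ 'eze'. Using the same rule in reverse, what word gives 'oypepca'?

Two steps: reverse the string, then apply a Caesar shift of +11.
Undoing it on oypepca: shift back: o−11=d, y−11=n, p−11=e, e−11=t, p−11=e, c−11=r, a−11=p → dneterp; then reverse → pretend.

pretend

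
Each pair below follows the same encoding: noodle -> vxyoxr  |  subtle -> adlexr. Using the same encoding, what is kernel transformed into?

snbyqy

In noodle: n→v is +8, o→x is +9, o→y is +10, d→o is +11 — the shift increases by 1 each position. Letter i (0-indexed) is shifted by i+8, so successive shifts are 8, 9, 10, ….
For kernel: k+8=s, e+9=n, r+10=b, n+11=y, e+12=q, l+13=y.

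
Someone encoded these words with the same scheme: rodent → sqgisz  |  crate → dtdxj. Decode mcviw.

laser

In rodent: r→s is +1, o→q is +2, d→g is +3, e→i is +4 — the shift increases by 1 each position. The shift increases by 1 at each position, starting from +1: 1, 2, 3, ….
Decoding mcviw: m−1=l, c−2=a, v−3=s, i−4=e, w−5=r.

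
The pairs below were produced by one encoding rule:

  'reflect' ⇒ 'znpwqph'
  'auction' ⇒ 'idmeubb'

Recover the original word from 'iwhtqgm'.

anxiety

In reflect: r→z is +8, e→n is +9, f→p is +10, l→w is +11 — the shift increases by 1 each position. The shift increases by 1 at each position, starting from +8: 8, 9, 10, ….
Undoing it on iwhtqgm: i−8=a, w−9=n, h−10=x, t−11=i, q−12=e, g−13=t, m−14=y.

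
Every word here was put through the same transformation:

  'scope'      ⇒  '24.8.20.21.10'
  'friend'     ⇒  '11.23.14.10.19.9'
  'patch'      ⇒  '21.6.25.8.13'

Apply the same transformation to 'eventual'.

10.27.10.19.25.26.6.17

s is letter #19 and maps to 24: an offset of 5. The number is (letter's place in the alphabet, a=1) + 5.
On eventual: e=5→10, v=22→27, e=5→10, n=14→19, t=20→25, u=21→26, a=1→6, l=12→17.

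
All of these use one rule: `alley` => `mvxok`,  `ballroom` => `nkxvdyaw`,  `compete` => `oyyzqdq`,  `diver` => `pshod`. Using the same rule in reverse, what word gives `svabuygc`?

Shifts by position in alley: pos 0: a→m (+12), pos 1: l→v (+10), pos 2: l→x (+12), pos 3: e→o (+10) — repeating every 2. The shifts repeat in a cycle of length 2: positions 0,1,… shift by +12, +10, then the pattern repeats.
Decoding svabuygc: s−12=g, v−10=l, a−12=o, b−10=r, u−12=i, y−10=o, g−12=u, c−10=s.

glorious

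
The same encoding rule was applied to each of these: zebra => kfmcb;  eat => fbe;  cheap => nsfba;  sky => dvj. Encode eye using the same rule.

fjf

The shift depends on letter class: consonant z→k is +11, but vowel e→f is +1. Two shifts are in play — +1 for a/e/i/o/u, +11 for every other letter.
Applying it to eye: e(vowel)+1=f, y(cons)+11=j, e(vowel)+1=f.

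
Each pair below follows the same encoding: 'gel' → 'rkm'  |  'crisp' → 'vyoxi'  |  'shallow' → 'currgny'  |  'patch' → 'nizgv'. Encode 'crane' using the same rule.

Two steps: reverse the string, then apply a Caesar shift of +6.
On crane: reverse → enarc; then shift: e+6=k, n+6=t, a+6=g, r+6=x, c+6=i.

ktgxi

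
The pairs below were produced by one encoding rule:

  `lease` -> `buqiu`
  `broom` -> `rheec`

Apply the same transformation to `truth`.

jhkjx

Compare letters: l→b is +16, e→u is +16, a→q is +16 — a constant shift. This is a Caesar cipher with shift 16.
On truth: t+16=j, r+16=h, u+16=k, t+16=j, h+16=x.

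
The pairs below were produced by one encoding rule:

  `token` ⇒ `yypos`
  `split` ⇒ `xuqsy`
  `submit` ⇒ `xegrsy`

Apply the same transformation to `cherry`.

Two shifts are in play — +10 for a/e/i/o/u, +5 for every other letter.
For cherry: c(cons)+5=h, h(cons)+5=m, e(vowel)+10=o, r(cons)+5=w, r(cons)+5=w, y(cons)+5=d.

hmowwd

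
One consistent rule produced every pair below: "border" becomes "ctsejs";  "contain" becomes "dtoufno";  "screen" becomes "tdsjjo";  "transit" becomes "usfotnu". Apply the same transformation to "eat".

jfu

Two shifts are in play — +5 for a/e/i/o/u, +1 for every other letter.
For eat: e(vowel)+5=j, a(vowel)+5=f, t(cons)+1=u.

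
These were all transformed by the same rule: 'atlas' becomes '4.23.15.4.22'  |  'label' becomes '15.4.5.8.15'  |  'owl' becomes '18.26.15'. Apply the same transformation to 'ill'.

12.15.15

Letters become their 1-based position plus 3 (so a→4, b→5, …).
On ill: i=9→12, l=12→15, l=12→15.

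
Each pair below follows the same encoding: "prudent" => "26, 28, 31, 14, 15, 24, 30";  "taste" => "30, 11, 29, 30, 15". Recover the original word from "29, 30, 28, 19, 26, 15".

stripe

Letters become their 1-based position plus 10 (so a→11, b→12, …).
Decoding 29, 30, 28, 19, 26, 15: 29→(29−10)÷1=19=s, 30→(30−10)÷1=20=t, 28→(28−10)÷1=18=r, 19→(19−10)÷1=9=i, 26→(26−10)÷1=16=p, 15→(15−10)÷1=5=e.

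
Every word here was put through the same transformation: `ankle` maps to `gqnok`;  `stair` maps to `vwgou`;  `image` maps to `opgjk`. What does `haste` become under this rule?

The shift depends on letter class: consonant n→q is +3, but vowel a→g is +6. Two shifts are in play — +6 for a/e/i/o/u, +3 for every other letter.
On haste: h(cons)+3=k, a(vowel)+6=g, s(cons)+3=v, t(cons)+3=w, e(vowel)+6=k.

kgvwk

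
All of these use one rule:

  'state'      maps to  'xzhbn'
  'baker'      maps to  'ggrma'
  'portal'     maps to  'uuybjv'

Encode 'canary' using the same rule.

Each letter shifts forward by (position + 5), i.e. 5, 6, 7, … — the shift grows by one for each successive letter.
Applying it to canary: c+5=h, a+6=g, n+7=u, a+8=i, r+9=a, y+10=i.

hguiai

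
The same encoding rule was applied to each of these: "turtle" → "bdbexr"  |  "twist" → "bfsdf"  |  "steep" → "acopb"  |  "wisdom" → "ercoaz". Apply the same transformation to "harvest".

pjbgqfh

In turtle: t→b is +8, u→d is +9, r→b is +10, t→e is +11 — the shift increases by 1 each position. The shift increases by 1 at each position, starting from +8: 8, 9, 10, ….
On harvest: h+8=p, a+9=j, r+10=b, v+11=g, e+12=q, s+13=f, t+14=h.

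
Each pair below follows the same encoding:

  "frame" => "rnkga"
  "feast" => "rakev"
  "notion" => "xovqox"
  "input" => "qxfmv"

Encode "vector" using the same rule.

Treating letters as 0–25, the rule is x ↦ 17x + 10 (mod 26).
For vector: v(21)→17·21+10≡3=d; e(4)→17·4+10≡0=a; c(2)→17·2+10≡18=s; t(19)→17·19+10≡21=v; o(14)→17·14+10≡14=o; r(17)→17·17+10≡13=n (all mod 26).

dasvon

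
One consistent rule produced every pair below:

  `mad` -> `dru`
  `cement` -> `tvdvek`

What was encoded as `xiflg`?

This is a Caesar cipher with shift 17.
Undoing it on xiflg: x−17=g, i−17=r, f−17=o, l−17=u, g−17=p.

group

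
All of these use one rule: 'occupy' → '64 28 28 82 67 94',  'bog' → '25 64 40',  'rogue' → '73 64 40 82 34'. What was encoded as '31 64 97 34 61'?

o(#15)→64 and c(#3)→28: differences scale by 3, so n = 3·pos + 19. The formula is n = 3×(alphabet index, a=1) + 19.
Reversing it on 31 64 97 34 61: 31→(31−19)÷3=4=d, 64→(64−19)÷3=15=o, 97→(97−19)÷3=26=z, 34→(34−19)÷3=5=e, 61→(61−19)÷3=14=n.

dozen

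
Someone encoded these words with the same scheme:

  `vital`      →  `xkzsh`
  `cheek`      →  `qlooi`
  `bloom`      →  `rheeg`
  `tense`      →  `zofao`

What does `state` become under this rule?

azszo

v(21)→x(23) and i(8)→k(10) fit y≡25x+18 (mod 26); the inverse of 25 mod 26 is 25. This is an affine cipher: with a=0,…,z=25, each position x becomes (25x+18) mod 26.
Applying it to state: s(18)→25·18+18≡0=a; t(19)→25·19+18≡25=z; a(0)→25·0+18≡18=s; t(19)→25·19+18≡25=z; e(4)→25·4+18≡14=o (all mod 26).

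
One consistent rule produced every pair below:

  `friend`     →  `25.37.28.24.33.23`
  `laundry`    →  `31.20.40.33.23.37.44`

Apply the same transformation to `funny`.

f is letter #6 and maps to 25: an offset of 19. The number is (letter's place in the alphabet, a=1) + 19.
On funny: f=6→25, u=21→40, n=14→33, n=14→33, y=25→44.

25.40.33.33.44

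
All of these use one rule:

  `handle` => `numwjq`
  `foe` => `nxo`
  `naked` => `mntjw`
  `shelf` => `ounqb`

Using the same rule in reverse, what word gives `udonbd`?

useful

The output letters match the input read backwards, each shifted +9: handle reversed is eldnah. Two steps: reverse the string, then apply a Caesar shift of +9.
Decoding udonbd: shift back: u−9=l, d−9=u, o−9=f, n−9=e, b−9=s, d−9=u → lufesu; then reverse → useful.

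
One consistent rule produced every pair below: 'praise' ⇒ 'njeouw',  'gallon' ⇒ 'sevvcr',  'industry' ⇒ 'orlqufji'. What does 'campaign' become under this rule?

p(15)→n(13) and r(17)→j(9) fit y≡11x+4 (mod 26); the inverse of 11 mod 26 is 19. This is an affine cipher: with a=0,…,z=25, each position x becomes (11x+4) mod 26.
On campaign: c(2)→11·2+4≡0=a; a(0)→11·0+4≡4=e; m(12)→11·12+4≡6=g; p(15)→11·15+4≡13=n; a(0)→11·0+4≡4=e; i(8)→11·8+4≡14=o; g(6)→11·6+4≡18=s; n(13)→11·13+4≡17=r (all mod 26).

aegneosr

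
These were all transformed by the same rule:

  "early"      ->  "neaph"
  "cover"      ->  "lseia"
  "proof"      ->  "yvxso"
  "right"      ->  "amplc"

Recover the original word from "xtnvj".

Shifts by position in early: pos 0: e→n (+9), pos 1: a→e (+4), pos 2: r→a (+9), pos 3: l→p (+4) — repeating every 2. It's a Vigenère-style cipher with numeric key [9,4]: position i shifts by key[i mod 2].
Decoding xtnvj: x−9=o, t−4=p, n−9=e, v−4=r, j−9=a.

opera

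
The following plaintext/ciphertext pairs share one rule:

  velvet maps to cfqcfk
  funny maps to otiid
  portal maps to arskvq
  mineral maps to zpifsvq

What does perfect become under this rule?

Each letter's alphabet position (a=0..z=25) is mapped through 9·x+21 mod 26 — an affine cipher.
For perfect: p(15)→9·15+21≡0=a; e(4)→9·4+21≡5=f; r(17)→9·17+21≡18=s; f(5)→9·5+21≡14=o; e(4)→9·4+21≡5=f; c(2)→9·2+21≡13=n; t(19)→9·19+21≡10=k (all mod 26).

afsofnk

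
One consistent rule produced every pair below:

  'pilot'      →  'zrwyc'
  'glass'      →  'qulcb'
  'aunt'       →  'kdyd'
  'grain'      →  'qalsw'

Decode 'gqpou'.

wheel

Shifts by position in pilot: pos 0: p→z (+10), pos 1: i→r (+9), pos 2: l→w (+11), pos 3: o→y (+10), pos 4: t→c (+9) — repeating every 3. A repeating key of period 3 is used — shifts +10, +9, +11 over and over.
Decoding gqpou: g−10=w, q−9=h, p−11=e, o−10=e, u−9=l.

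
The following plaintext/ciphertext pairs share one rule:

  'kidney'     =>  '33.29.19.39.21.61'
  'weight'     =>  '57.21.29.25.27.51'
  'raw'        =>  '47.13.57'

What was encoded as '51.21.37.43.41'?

The formula is n = 2×(alphabet index, a=1) + 11.
Undoing it on 51.21.37.43.41: 51→(51−11)÷2=20=t, 21→(21−11)÷2=5=e, 37→(37−11)÷2=13=m, 43→(43−11)÷2=16=p, 41→(41−11)÷2=15=o.

tempo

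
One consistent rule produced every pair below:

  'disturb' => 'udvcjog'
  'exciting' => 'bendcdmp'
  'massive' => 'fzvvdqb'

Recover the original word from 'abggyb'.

pebble

d(3)→u(20) and i(8)→d(3) fit y≡7x+25 (mod 26); the inverse of 7 mod 26 is 15. This is an affine cipher: with a=0,…,z=25, each position x becomes (7x+25) mod 26.
Reversing it on abggyb: a(0)→15·(0−25)≡15=p; b(1)→15·(1−25)≡4=e; g(6)→15·(6−25)≡1=b; g(6)→15·(6−25)≡1=b; y(24)→15·(24−25)≡11=l; b(1)→15·(1−25)≡4=e (all mod 26).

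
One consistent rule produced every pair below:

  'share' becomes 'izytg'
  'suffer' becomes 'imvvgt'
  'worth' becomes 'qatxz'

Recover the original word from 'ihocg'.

This is an affine cipher: with a=0,…,z=25, each position x becomes (15x+24) mod 26.
Decoding ihocg: i(8)→7·(8−24)≡18=s; h(7)→7·(7−24)≡11=l; o(14)→7·(14−24)≡8=i; c(2)→7·(2−24)≡2=c; g(6)→7·(6−24)≡4=e (all mod 26).

slice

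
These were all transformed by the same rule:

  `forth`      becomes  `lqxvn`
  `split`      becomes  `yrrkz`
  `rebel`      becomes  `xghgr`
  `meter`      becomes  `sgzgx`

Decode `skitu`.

Shifts by position in forth: pos 0: f→l (+6), pos 1: o→q (+2), pos 2: r→x (+6), pos 3: t→v (+2) — repeating every 2. The shifts repeat in a cycle of length 2: positions 0,1,… shift by +6, +2, then the pattern repeats.
Undoing it on skitu: s−6=m, k−2=i, i−6=c, t−2=r, u−6=o.

micro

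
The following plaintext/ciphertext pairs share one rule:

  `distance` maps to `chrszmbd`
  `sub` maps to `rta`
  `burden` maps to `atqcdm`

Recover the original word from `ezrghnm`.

Each letter is shifted forward by 25 in the alphabet (a Caesar shift of +25).
Reversing it on ezrghnm: e−25=f, z−25=a, r−25=s, g−25=h, h−25=i, n−25=o, m−25=n.

fashion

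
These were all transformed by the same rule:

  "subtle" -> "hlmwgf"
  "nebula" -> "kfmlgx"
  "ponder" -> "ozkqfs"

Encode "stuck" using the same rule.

s(18)→h(7) and u(20)→l(11) fit y≡15x+23 (mod 26); the inverse of 15 mod 26 is 7. Treating letters as 0–25, the rule is x ↦ 15x + 23 (mod 26).
Applying it to stuck: s(18)→15·18+23≡7=h; t(19)→15·19+23≡22=w; u(20)→15·20+23≡11=l; c(2)→15·2+23≡1=b; k(10)→15·10+23≡17=r (all mod 26).

hwlbr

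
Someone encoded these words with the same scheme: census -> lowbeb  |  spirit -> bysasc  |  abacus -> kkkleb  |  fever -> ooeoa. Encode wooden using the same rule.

fyymow

Vowels shift forward by 10 and consonants shift forward by 9.
For wooden: w(cons)+9=f, o(vowel)+10=y, o(vowel)+10=y, d(cons)+9=m, e(vowel)+10=o, n(cons)+9=w.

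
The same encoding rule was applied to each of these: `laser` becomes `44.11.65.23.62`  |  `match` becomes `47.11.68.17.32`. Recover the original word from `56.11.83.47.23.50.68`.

payment

l(#12)→44 and a(#1)→11: differences scale by 3, so n = 3·pos + 8. Each letter becomes 3×(its alphabet position, a=1..z=26) + 8.
Reversing it on 56.11.83.47.23.50.68: 56→(56−8)÷3=16=p, 11→(11−8)÷3=1=a, 83→(83−8)÷3=25=y, 47→(47−8)÷3=13=m, 23→(23−8)÷3=5=e, 50→(50−8)÷3=14=n, 68→(68−8)÷3=20=t.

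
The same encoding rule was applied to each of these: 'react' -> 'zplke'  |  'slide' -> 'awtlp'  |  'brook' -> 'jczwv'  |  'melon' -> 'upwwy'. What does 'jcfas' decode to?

Shifts by position in react: pos 0: r→z (+8), pos 1: e→p (+11), pos 2: a→l (+11), pos 3: c→k (+8), pos 4: t→e (+11) — repeating every 3. It's a Vigenère-style cipher with numeric key [8,11,11]: position i shifts by key[i mod 3].
Decoding jcfas: j−8=b, c−11=r, f−11=u, a−8=s, s−11=h.

brush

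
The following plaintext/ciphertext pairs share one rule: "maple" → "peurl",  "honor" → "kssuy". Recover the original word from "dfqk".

In maple: m→p is +3, a→e is +4, p→u is +5, l→r is +6 — the shift increases by 1 each position. The shift increases by 1 at each position, starting from +3: 3, 4, 5, ….
Decoding dfqk: d−3=a, f−4=b, q−5=l, k−6=e.

able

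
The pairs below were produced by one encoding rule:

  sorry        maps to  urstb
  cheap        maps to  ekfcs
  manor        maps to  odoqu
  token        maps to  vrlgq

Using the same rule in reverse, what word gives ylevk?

width

Shifts by position in sorry: pos 0: s→u (+2), pos 1: o→r (+3), pos 2: r→s (+1), pos 3: r→t (+2), pos 4: y→b (+3) — repeating every 3. A repeating key of period 3 is used — shifts +2, +3, +1 over and over.
Reversing it on ylevk: y−2=w, l−3=i, e−1=d, v−2=t, k−3=h.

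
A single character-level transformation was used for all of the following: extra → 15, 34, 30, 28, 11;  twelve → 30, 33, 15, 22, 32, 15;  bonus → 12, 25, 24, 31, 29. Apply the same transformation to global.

The number is (letter's place in the alphabet, a=1) + 10.
On global: g=7→17, l=12→22, o=15→25, b=2→12, a=1→11, l=12→22.

17, 22, 25, 12, 11, 22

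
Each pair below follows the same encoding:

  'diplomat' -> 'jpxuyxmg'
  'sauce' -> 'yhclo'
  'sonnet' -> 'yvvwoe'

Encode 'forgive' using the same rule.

lvzpsgq

In diplomat: d→j is +6, i→p is +7, p→x is +8, l→u is +9 — the shift increases by 1 each position. Each letter shifts forward by (position + 6), i.e. 6, 7, 8, … — the shift grows by one for each successive letter.
Applying it to forgive: f+6=l, o+7=v, r+8=z, g+9=p, i+10=s, v+11=g, e+12=q.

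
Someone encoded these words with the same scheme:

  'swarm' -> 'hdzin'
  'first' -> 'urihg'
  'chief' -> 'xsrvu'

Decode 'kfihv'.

Each pair mirrors across the alphabet (s↔h, w↔d, a↔z): positions sum to 25. Letters are reflected about the middle of the alphabet (position → 25−position): Atbash.
Undoing it on kfihv: k↔p, f↔u, i↔r, h↔s, v↔e.

purse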